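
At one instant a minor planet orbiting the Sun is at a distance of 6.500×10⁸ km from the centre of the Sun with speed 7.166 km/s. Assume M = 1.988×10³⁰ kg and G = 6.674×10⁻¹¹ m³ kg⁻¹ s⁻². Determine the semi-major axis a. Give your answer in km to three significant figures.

a ≈ 3.72×10⁸ km

μ = GM = 6.674×10⁻¹¹ × 1.988×10³⁰ = 1.327×10²⁰ m³/s².
r = 6.500×10¹¹ m.
Specific orbital energy ε = v²/2 − μ/r = (7166)²/2 − 1.327×10²⁰/6.500×10¹¹ = -1.784×10⁸ J/kg.
Since ε = −μ/(2a), a = −μ/(2ε) = 3.718×10¹¹ m = 3.7176×10⁸ km.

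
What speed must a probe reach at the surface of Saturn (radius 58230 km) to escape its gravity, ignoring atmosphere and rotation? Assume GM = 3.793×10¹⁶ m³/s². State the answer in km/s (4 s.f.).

v_esc ≈ 36.09 km/s

r = R = 5.823×10⁷ m.
Escape speed v_esc = √(2μ/r) = √(2 × 3.793×10¹⁶ / 5.823×10⁷) = √(1.303×10⁹) = 36090 m/s.
= 36.09 km/s.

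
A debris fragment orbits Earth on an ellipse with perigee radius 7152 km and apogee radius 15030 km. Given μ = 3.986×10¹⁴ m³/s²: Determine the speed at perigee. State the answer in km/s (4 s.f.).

v ≈ 8.691 km/s

Semi-major axis a = (r_p + r_a)/2 = 11091 km = 1.109×10⁷ m.
Vis-viva: v² = μ(2/r − 1/a) = 3.986×10¹⁴ × (2.796×10⁻⁷ − 9.016×10⁻⁸) = 7.553×10⁷ m²/s².
v = 8691 m/s = 8.691 km/s.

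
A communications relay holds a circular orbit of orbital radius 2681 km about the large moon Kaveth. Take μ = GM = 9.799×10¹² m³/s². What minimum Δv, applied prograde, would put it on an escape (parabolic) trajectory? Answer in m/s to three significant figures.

Δv ≈ 792 m/s

r = 2681 km = 2.681×10⁶ m.
Circular speed v_c = √(μ/r) = 1912 m/s.
Escape speed v_esc = √(2μ/r) = √2 × v_c = 2704 m/s.
Δv = v_esc − v_c = 791.9 m/s.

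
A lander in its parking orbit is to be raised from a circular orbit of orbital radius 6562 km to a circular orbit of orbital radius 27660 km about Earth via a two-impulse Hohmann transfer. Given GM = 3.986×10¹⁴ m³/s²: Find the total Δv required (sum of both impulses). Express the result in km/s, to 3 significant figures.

r₁ = 6562 km = 6.562×10⁶ m.
r₂ = 27660 km = 2.766×10⁷ m.
Transfer ellipse a_t = (r₁ + r₂)/2 = 1.711×10⁷ m.
At r₁: circular v_c1 = √(μ/r₁) = 7794 m/s; transfer-perigee v_p = √[μ(2/r₁ − 1/a_t)] = 9909 m/s.
Δv₁ = v_p − v_c1 = 2115 m/s.
At r₂: circular v_c2 = √(μ/r₂) = 3796 m/s; transfer-apogee v_a = √[μ(2/r₂ − 1/a_t)] = 2351 m/s.
Δv₂ = v_c2 − v_a = 1445 m/s.
Total Δv = Δv₁ + Δv₂ = 3561 m/s = 3.561 km/s.

Δv_total ≈ 3.56 km/s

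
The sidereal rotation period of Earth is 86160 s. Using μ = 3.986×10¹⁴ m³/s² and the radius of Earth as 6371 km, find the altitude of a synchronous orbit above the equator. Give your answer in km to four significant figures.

A synchronous orbit has period T, so by Kepler's third law a = (μT²/4π²)^(1/3).
μT²/4π² = 3.986×10¹⁴ × (8.616×10⁴)² / 39.48 = 7.495×10²² m³.
a = 4.216×10⁷ m = 42163 km.
Altitude h = a − R = 42163 − 6371 = 35792 km.

h_sync ≈ 35790 km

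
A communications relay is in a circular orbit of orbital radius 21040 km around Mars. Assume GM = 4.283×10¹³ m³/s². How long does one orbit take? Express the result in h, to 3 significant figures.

r = 21040 km = 2.104×10⁷ m.
Kepler's third law: T = 2π√(r³/μ) = 2π√((2.104×10⁷)³ / 4.283×10¹³).
r³/μ = 2.175×10⁸ s², so T = 2π × 1.475×10⁴ = 9.266×10⁴ s.
Converting: 9.266×10⁴ s ÷ 3600 = 25.74 h.

T ≈ 25.7 h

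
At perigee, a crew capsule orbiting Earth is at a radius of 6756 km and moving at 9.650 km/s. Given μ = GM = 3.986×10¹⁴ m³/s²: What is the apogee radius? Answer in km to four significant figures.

apogee radius ≈ 25290 km

r_p = 6.756×10⁶ m.
Specific energy ε = v²/2 − μ/r = -1.244×10⁷ J/kg, so a = −μ/(2ε) = 1.602×10⁷ m.
The apsides satisfy r_p + r_a = 2a, so the apogee radius is 2a − r_p = 2.529×10⁷ m = 25291 km.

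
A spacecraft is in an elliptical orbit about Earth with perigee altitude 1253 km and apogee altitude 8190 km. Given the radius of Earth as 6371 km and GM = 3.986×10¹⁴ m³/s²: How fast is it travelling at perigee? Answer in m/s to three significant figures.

v ≈ 8280 m/s

r_p = 6371 + 1253 = 7624.0 km = 7.6240×10⁶ m.
r_a = 6371 + 8190 = 14561 km = 1.4561×10⁷ m.
Semi-major axis a = (r_p + r_a)/2 = 11092 km = 1.109×10⁷ m.
Vis-viva: v² = μ(2/r − 1/a) = 3.986×10¹⁴ × (2.623×10⁻⁷ − 9.015×10⁻⁸) = 6.863×10⁷ m²/s².
v = 8284 m/s.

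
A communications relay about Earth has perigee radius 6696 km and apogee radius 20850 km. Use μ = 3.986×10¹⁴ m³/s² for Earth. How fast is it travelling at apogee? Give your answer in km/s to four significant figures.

Semi-major axis a = (r_p + r_a)/2 = 13773 km = 1.377×10⁷ m.
Vis-viva: v² = μ(2/r − 1/a) = 3.986×10¹⁴ × (9.592×10⁻⁸ − 7.261×10⁻⁸) = 9.294×10⁶ m²/s².
v = 3049 m/s = 3.049 km/s.

v ≈ 3.049 km/s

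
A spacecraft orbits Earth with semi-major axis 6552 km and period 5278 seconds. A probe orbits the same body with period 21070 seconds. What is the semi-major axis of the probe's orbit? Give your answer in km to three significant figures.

a₂ ≈ 16500 km

Kepler's third law: a³ ∝ T², so a₂ = a₁ (T₂/T₁)^(2/3).
T₂/T₁ = 3.992, (T₂/T₁)^(2/3) = 2.516.
a₂ = 6552 × 2.516 = 16490 km.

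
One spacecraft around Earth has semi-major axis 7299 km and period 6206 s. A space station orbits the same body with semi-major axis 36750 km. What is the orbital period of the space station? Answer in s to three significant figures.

Kepler's third law: T² ∝ a³, so T₂ = T₁ (a₂/a₁)^(3/2).
a₂/a₁ = 5.035, (a₂/a₁)^(3/2) = 11.30.
T₂ = 6206 × 11.30 = 70110 s.

T₂ ≈ 70100 s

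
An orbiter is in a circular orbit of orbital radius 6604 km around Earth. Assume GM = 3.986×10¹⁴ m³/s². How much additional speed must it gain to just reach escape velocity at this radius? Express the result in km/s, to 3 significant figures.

Δv ≈ 3.22 km/s

r = 6604 km = 6.604×10⁶ m.
Circular speed v_c = √(μ/r) = 7769 m/s.
Escape speed v_esc = √(2μ/r) = √2 × v_c = 10990 m/s.
Δv = v_esc − v_c = 3218 m/s = 3.218 km/s.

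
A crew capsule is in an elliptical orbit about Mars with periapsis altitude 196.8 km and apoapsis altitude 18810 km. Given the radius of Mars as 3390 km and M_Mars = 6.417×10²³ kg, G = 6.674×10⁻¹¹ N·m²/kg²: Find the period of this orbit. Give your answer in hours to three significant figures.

μ = GM = 6.674×10⁻¹¹ × 6.417×10²³ = 4.283×10¹³ m³/s².
r_p = 3390 + 196.8 = 3586.8 km = 3.5868×10⁶ m.
r_a = 3390 + 18810 = 22200 km = 2.2200×10⁷ m.
Semi-major axis a = (r_p + r_a)/2 = (3586.8 + 22200)/2 = 12893 km = 1.289×10⁷ m.
By Kepler's third law T = 2π√(a³/μ) = 2π × 7.074×10³ = 4.445×10⁴ s.
= 12.35 hours.

T ≈ 12.3 hours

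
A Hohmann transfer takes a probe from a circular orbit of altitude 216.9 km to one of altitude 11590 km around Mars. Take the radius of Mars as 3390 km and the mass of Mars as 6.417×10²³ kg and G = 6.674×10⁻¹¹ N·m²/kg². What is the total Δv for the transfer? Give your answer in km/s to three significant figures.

μ = GM = 6.674×10⁻¹¹ × 6.417×10²³ = 4.283×10¹³ m³/s².
r₁ = 3390 + 216.9 = 3606.9 km = 3.6069×10⁶ m.
r₂ = 3390 + 11590 = 14980 km = 1.4980×10⁷ m.
Transfer ellipse a_t = (r₁ + r₂)/2 = 9.293×10⁶ m.
At r₁: circular v_c1 = √(μ/r₁) = 3446 m/s; transfer-periapsis v_p = √[μ(2/r₁ − 1/a_t)] = 4375 m/s.
Δv₁ = v_p − v_c1 = 929.0 m/s.
At r₂: circular v_c2 = √(μ/r₂) = 1691 m/s; transfer-apoapsis v_a = √[μ(2/r₂ − 1/a_t)] = 1053 m/s.
Δv₂ = v_c2 − v_a = 637.5 m/s.
Total Δv = Δv₁ + Δv₂ = 1566 m/s = 1.566 km/s.

Δv_total ≈ 1.57 km/s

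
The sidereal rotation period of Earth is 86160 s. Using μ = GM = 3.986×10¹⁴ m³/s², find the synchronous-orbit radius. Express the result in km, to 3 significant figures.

r_sync ≈ 42200 km

A synchronous orbit has period T, so by Kepler's third law a = (μT²/4π²)^(1/3).
μT²/4π² = 3.986×10¹⁴ × (8.616×10⁴)² / 39.48 = 7.495×10²² m³.
a = 4.216×10⁷ m = 42163 km.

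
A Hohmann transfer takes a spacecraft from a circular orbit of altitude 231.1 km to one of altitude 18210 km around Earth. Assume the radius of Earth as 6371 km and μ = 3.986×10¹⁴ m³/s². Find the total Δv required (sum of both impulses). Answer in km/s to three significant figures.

Δv_total ≈ 3.39 km/s

r₁ = 6371 + 231.1 = 6602.1 km = 6.6021×10⁶ m.
r₂ = 6371 + 18210 = 24581 km = 2.4581×10⁷ m.
Transfer ellipse a_t = (r₁ + r₂)/2 = 1.559×10⁷ m.
At r₁: circular v_c1 = √(μ/r₁) = 7770 m/s; transfer-perigee v_p = √[μ(2/r₁ − 1/a_t)] = 9756 m/s.
Δv₁ = v_p − v_c1 = 1986 m/s.
At r₂: circular v_c2 = √(μ/r₂) = 4027 m/s; transfer-apogee v_a = √[μ(2/r₂ − 1/a_t)] = 2620 m/s.
Δv₂ = v_c2 − v_a = 1406 m/s.
Total Δv = Δv₁ + Δv₂ = 3393 m/s = 3.393 km/s.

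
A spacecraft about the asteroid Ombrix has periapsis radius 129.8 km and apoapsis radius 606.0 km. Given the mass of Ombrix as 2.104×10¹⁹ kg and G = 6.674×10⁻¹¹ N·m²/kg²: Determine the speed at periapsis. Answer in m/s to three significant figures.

μ = GM = 6.674×10⁻¹¹ × 2.104×10¹⁹ = 1.404×10⁹ m³/s².
Semi-major axis a = (r_p + r_a)/2 = 367.90 km = 3.679×10⁵ m.
Vis-viva: v² = μ(2/r − 1/a) = 1.404×10⁹ × (1.541×10⁻⁵ − 2.718×10⁻⁶) = 1.782×10⁴ m²/s².
v = 133.5 m/s.

v ≈ 133 m/s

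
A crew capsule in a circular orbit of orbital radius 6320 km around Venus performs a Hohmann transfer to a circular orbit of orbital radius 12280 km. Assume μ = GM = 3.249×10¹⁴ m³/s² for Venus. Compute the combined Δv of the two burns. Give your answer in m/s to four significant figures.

Δv_total ≈ 1972 m/s

r₁ = 6320 km = 6.320×10⁶ m.
r₂ = 12280 km = 1.228×10⁷ m.
Transfer ellipse a_t = (r₁ + r₂)/2 = 9.300×10⁶ m.
At r₁: circular v_c1 = √(μ/r₁) = 7170 m/s; transfer-periapsis v_p = √[μ(2/r₁ − 1/a_t)] = 8239 m/s.
Δv₁ = v_p − v_c1 = 1069 m/s.
At r₂: circular v_c2 = √(μ/r₂) = 5144 m/s; transfer-apoapsis v_a = √[μ(2/r₂ − 1/a_t)] = 4240 m/s.
Δv₂ = v_c2 − v_a = 903.4 m/s.
Total Δv = Δv₁ + Δv₂ = 1972 m/s.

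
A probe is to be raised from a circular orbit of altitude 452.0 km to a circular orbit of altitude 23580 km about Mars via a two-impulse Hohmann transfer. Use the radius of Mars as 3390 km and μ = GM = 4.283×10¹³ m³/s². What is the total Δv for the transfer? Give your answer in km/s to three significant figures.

Δv_total ≈ 1.71 km/s

r₁ = 3390 + 452.0 = 3842.0 km = 3.8420×10⁶ m.
r₂ = 3390 + 23580 = 26970 km = 2.6970×10⁷ m.
Transfer ellipse a_t = (r₁ + r₂)/2 = 1.541×10⁷ m.
At r₁: circular v_c1 = √(μ/r₁) = 3339 m/s; transfer-periapsis v_p = √[μ(2/r₁ − 1/a_t)] = 4418 m/s.
Δv₁ = v_p − v_c1 = 1079 m/s.
At r₂: circular v_c2 = √(μ/r₂) = 1260 m/s; transfer-apoapsis v_a = √[μ(2/r₂ − 1/a_t)] = 629.3 m/s.
Δv₂ = v_c2 − v_a = 630.9 m/s.
Total Δv = Δv₁ + Δv₂ = 1710 m/s = 1.710 km/s.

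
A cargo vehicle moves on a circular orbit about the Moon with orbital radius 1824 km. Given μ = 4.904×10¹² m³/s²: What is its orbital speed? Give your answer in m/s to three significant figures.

v ≈ 1640 m/s

r = 1824 km = 1.824×10⁶ m.
For a circular orbit v = √(μ/r) = √(4.904×10¹² / 1.824×10⁶) = √(2.689×10⁶) = 1640 m/s.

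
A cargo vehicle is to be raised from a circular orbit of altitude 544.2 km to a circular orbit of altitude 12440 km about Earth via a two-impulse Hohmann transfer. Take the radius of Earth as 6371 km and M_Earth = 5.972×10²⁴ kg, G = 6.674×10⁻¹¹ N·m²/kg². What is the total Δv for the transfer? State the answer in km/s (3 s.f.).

μ = GM = 6.674×10⁻¹¹ × 5.972×10²⁴ = 3.986×10¹⁴ m³/s².
r₁ = 6371 + 544.2 = 6915.2 km = 6.9152×10⁶ m.
r₂ = 6371 + 12440 = 18811 km = 1.8811×10⁷ m.
Transfer ellipse a_t = (r₁ + r₂)/2 = 1.286×10⁷ m.
At r₁: circular v_c1 = √(μ/r₁) = 7592 m/s; transfer-perigee v_p = √[μ(2/r₁ − 1/a_t)] = 9181 m/s.
Δv₁ = v_p − v_c1 = 1589 m/s.
At r₂: circular v_c2 = √(μ/r₂) = 4603 m/s; transfer-apogee v_a = √[μ(2/r₂ − 1/a_t)] = 3375 m/s.
Δv₂ = v_c2 − v_a = 1228 m/s.
Total Δv = Δv₁ + Δv₂ = 2817 m/s = 2.817 km/s.

Δv_total ≈ 2.82 km/s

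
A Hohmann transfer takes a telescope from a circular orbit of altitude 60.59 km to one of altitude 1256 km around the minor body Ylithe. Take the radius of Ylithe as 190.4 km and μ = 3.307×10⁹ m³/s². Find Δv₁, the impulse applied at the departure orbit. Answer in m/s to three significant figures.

Δv ≈ 35.1 m/s

r₁ = 190.4 + 60.59 = 250.99 km = 2.5099×10⁵ m.
r₂ = 190.4 + 1256 = 1446.4 km = 1.4464×10⁶ m.
Transfer ellipse a_t = (r₁ + r₂)/2 = 8.487×10⁵ m.
At r₁: circular v_c1 = √(μ/r₁) = 114.8 m/s; transfer-periapsis v_p = √[μ(2/r₁ − 1/a_t)] = 149.9 m/s.
Δv₁ = v_p − v_c1 = 35.06 m/s.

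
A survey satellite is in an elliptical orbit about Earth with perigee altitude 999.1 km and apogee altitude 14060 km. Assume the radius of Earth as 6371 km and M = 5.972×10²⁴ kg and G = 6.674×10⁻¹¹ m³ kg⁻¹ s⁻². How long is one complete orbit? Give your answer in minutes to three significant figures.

μ = GM = 6.674×10⁻¹¹ × 5.972×10²⁴ = 3.986×10¹⁴ m³/s².
r_p = 6371 + 999.1 = 7370.1 km = 7.3701×10⁶ m.
r_a = 6371 + 14060 = 20431 km = 2.0431×10⁷ m.
Semi-major axis a = (r_p + r_a)/2 = (7370.1 + 20431)/2 = 13901 km = 1.390×10⁷ m.
By Kepler's third law T = 2π√(a³/μ) = 2π × 2.596×10³ = 1.631×10⁴ s.
= 271.8 minutes.

T ≈ 272 minutes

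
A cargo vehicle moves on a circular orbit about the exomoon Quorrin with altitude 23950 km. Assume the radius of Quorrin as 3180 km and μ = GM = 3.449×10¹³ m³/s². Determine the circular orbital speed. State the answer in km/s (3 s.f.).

v ≈ 1.13 km/s

r = 3180 + 23950 = 27130 km = 2.7130×10⁷ m.
For a circular orbit v = √(μ/r) = √(3.449×10¹³ / 2.713×10⁷) = √(1.271×10⁶) = 1128 m/s.
That is 1.128 km/s.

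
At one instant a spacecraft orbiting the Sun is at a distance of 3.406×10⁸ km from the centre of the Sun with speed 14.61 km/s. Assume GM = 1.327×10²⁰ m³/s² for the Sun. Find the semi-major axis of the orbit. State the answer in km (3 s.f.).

r = 3.406×10¹¹ m.
Specific orbital energy ε = v²/2 − μ/r = (14610)²/2 − 1.327×10²⁰/3.406×10¹¹ = -2.829×10⁸ J/kg.
Since ε = −μ/(2a), a = −μ/(2ε) = 2.346×10¹¹ m = 2.3455×10⁸ km.

a ≈ 2.35×10⁸ km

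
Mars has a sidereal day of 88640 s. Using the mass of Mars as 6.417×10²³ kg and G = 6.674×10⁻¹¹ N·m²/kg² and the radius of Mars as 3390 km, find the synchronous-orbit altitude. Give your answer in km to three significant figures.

μ = GM = 6.674×10⁻¹¹ × 6.417×10²³ = 4.283×10¹³ m³/s².
A synchronous orbit has period T, so by Kepler's third law a = (μT²/4π²)^(1/3).
μT²/4π² = 4.283×10¹³ × (8.864×10⁴)² / 39.48 = 8.524×10²¹ m³.
a = 2.043×10⁷ m = 20427 km.
Altitude h = a − R = 20427 − 3390 = 17037 km.

h_sync ≈ 17000 km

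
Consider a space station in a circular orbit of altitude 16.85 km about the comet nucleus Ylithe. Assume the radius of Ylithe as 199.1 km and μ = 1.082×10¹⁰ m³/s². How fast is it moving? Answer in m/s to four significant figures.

v ≈ 223.8 m/s

r = 199.1 + 16.85 = 215.95 km = 2.1595×10⁵ m.
For a circular orbit v = √(μ/r) = √(1.082×10¹⁰ / 2.160×10⁵) = √(5.010×10⁴) = 223.8 m/s.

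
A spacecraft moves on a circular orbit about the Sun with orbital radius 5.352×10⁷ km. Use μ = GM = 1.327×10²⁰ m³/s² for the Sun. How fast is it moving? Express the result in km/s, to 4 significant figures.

r = 5.352×10⁷ km = 5.352×10¹⁰ m.
For a circular orbit v = √(μ/r) = √(1.327×10²⁰ / 5.352×10¹⁰) = √(2.479×10⁹) = 49790 m/s.
That is 49.79 km/s.

v ≈ 49.79 km/s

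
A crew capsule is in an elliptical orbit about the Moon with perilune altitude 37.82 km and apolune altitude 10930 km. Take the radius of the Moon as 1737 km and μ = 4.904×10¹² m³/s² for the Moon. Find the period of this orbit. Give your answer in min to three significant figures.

T ≈ 918 min

r_p = 1737 + 37.82 = 1774.8 km = 1.7748×10⁶ m.
r_a = 1737 + 10930 = 12667 km = 1.2667×10⁷ m.
Semi-major axis a = (r_p + r_a)/2 = (1774.8 + 12667)/2 = 7220.9 km = 7.221×10⁶ m.
By Kepler's third law T = 2π√(a³/μ) = 2π × 8.762×10³ = 5.505×10⁴ s.
= 917.6 min.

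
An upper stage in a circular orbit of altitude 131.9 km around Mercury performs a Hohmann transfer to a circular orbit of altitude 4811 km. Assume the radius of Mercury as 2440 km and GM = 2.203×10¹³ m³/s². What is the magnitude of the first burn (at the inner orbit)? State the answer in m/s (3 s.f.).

r₁ = 2440 + 131.9 = 2571.9 km = 2.5719×10⁶ m.
r₂ = 2440 + 4811 = 7251.0 km = 7.2510×10⁶ m.
Transfer ellipse a_t = (r₁ + r₂)/2 = 4.911×10⁶ m.
At r₁: circular v_c1 = √(μ/r₁) = 2927 m/s; transfer-periherm v_p = √[μ(2/r₁ − 1/a_t)] = 3556 m/s.
Δv₁ = v_p − v_c1 = 629.4 m/s.

Δv ≈ 629 m/s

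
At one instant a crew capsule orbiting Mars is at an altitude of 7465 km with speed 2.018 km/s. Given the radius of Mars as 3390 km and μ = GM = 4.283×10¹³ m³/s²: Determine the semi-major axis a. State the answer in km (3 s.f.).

a ≈ 11200 km

r = 3390 + 7465 = 10855 km = 1.086×10⁷ m.
Vis-viva rearranged: 1/a = 2/r − v²/μ = 1.842×10⁻⁷ − 9.508×10⁻⁸ = 8.917×10⁻⁸ m⁻¹.
a = 1.122×10⁷ m = 11215 km.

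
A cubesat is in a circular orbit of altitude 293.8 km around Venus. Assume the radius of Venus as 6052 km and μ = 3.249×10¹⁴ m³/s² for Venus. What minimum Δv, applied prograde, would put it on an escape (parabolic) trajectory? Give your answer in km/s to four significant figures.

r = 6052 + 293.8 = 6345.8 km = 6.3458×10⁶ m.
Circular speed v_c = √(μ/r) = 7155 m/s.
Escape speed v_esc = √(2μ/r) = √2 × v_c = 10120 m/s.
Δv = v_esc − v_c = 2964 m/s = 2.964 km/s.

Δv ≈ 2.964 km/s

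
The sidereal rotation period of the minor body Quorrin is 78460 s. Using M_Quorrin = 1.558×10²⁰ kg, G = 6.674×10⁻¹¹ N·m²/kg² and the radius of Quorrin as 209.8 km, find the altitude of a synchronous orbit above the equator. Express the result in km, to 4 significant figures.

h_sync ≈ 965.0 km

μ = GM = 6.674×10⁻¹¹ × 1.558×10²⁰ = 1.040×10¹⁰ m³/s².
A synchronous orbit has period T, so by Kepler's third law a = (μT²/4π²)^(1/3).
μT²/4π² = 1.040×10¹⁰ × (7.846×10⁴)² / 39.48 = 1.621×10¹⁸ m³.
a = 1.175×10⁶ m = 1174.8 km.
Altitude h = a − R = 1174.8 − 209.8 = 965.00 km.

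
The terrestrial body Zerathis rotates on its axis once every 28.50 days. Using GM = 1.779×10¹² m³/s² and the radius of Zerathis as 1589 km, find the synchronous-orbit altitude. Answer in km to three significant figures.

h_sync ≈ 63300 km

T = 28.50 days = 2.462×10⁶ s.
A synchronous orbit has period T, so by Kepler's third law a = (μT²/4π²)^(1/3).
μT²/4π² = 1.779×10¹² × (2.462×10⁶)² / 39.48 = 2.732×10²³ m³.
a = 6.489×10⁷ m = 64890 km.
Altitude h = a − R = 64890 − 1589 = 63301 km.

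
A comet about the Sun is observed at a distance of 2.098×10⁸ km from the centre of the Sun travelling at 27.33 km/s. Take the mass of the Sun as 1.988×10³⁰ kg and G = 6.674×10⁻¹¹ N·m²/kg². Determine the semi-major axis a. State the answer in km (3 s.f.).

μ = GM = 6.674×10⁻¹¹ × 1.988×10³⁰ = 1.327×10²⁰ m³/s².
r = 2.098×10¹¹ m.
Vis-viva rearranged: 1/a = 2/r − v²/μ = 9.533×10⁻¹² − 5.630×10⁻¹² = 3.903×10⁻¹² m⁻¹.
a = 2.562×10¹¹ m = 2.5619×10⁸ km.

a ≈ 2.56×10⁸ km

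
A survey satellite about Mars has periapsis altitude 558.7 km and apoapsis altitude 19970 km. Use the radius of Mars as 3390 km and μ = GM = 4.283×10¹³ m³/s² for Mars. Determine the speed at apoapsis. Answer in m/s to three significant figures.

r_p = 3390 + 558.7 = 3948.7 km = 3.9487×10⁶ m.
r_a = 3390 + 19970 = 23360 km = 2.3360×10⁷ m.
Semi-major axis a = (r_p + r_a)/2 = 13654 km = 1.365×10⁷ m.
Vis-viva: v² = μ(2/r − 1/a) = 4.283×10¹³ × (8.562×10⁻⁸ − 7.324×10⁻⁸) = 5.302×10⁵ m²/s².
v = 728.2 m/s.

v ≈ 728 m/s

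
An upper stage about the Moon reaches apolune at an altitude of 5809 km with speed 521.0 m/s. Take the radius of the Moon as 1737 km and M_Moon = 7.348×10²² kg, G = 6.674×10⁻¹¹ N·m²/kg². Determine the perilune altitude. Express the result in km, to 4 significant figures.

μ = GM = 6.674×10⁻¹¹ × 7.348×10²² = 4.904×10¹² m³/s².
r_a = 1737 + 5809 = 7546.0 km = 7.546×10⁶ m.
Specific energy ε = v²/2 − μ/r = -5.142×10⁵ J/kg, so a = −μ/(2ε) = 4.769×10⁶ m.
The apsides satisfy r_p + r_a = 2a, so the perilune radius is 2a − r_a = 1.992×10⁶ m = 1991.9 km.
Perilune altitude = 1991.9 − 1737 = 254.85 km.

perilune altitude ≈ 254.9 km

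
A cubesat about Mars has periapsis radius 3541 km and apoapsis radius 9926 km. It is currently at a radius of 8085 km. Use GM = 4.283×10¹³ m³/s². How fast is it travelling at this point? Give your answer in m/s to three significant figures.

v ≈ 2060 m/s

Semi-major axis a = (r_p + r_a)/2 = 6733.5 km = 6.734×10⁶ m.
Vis-viva: v² = μ(2/r − 1/a) = 4.283×10¹³ × (2.474×10⁻⁷ − 1.485×10⁻⁷) = 4.234×10⁶ m²/s².
v = 2058 m/s.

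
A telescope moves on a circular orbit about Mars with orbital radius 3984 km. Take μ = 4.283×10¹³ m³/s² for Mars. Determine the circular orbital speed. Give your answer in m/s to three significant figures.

v ≈ 3280 m/s

r = 3984 km = 3.984×10⁶ m.
For a circular orbit v = √(μ/r) = √(4.283×10¹³ / 3.984×10⁶) = √(1.075×10⁷) = 3279 m/s.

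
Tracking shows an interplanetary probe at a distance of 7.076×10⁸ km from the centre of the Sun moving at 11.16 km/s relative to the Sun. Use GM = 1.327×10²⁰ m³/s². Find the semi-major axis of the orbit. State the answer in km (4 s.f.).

a ≈ 5.297×10⁸ km

r = 7.076×10¹¹ m.
Vis-viva rearranged: 1/a = 2/r − v²/μ = 2.826×10⁻¹² − 9.386×10⁻¹³ = 1.888×10⁻¹² m⁻¹.
a = 5.297×10¹¹ m = 5.2969×10⁸ km.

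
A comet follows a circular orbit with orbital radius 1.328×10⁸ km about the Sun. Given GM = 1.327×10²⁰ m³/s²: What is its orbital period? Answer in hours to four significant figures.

r = 1.328×10⁸ km = 1.328×10¹¹ m.
Kepler's third law: T = 2π√(r³/μ) = 2π√((1.328×10¹¹)³ / 1.327×10²⁰).
r³/μ = 1.765×10¹³ s², so T = 2π × 4.201×10⁶ = 2.640×10⁷ s.
Converting: 2.640×10⁷ s ÷ 3600 = 7332 hours.

T ≈ 7332 hours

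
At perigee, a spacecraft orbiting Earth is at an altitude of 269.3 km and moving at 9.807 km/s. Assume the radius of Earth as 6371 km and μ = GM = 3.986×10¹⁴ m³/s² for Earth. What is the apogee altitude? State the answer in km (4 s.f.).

r_p = 6371 + 269.3 = 6640.3 km = 6.640×10⁶ m.
Specific energy ε = v²/2 − μ/r = -1.194×10⁷ J/kg, so a = −μ/(2ε) = 1.669×10⁷ m.
The apsides satisfy r_p + r_a = 2a, so the apogee radius is 2a − r_p = 2.675×10⁷ m = 26747 km.
Apogee altitude = 26747 − 6371 = 20376 km.

apogee altitude ≈ 20380 km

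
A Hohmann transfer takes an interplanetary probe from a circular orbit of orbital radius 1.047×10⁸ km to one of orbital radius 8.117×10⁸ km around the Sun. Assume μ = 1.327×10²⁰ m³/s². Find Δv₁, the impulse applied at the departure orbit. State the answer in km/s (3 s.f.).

r₁ = 1.047×10⁸ km = 1.047×10¹¹ m.
r₂ = 8.117×10⁸ km = 8.117×10¹¹ m.
Transfer ellipse a_t = (r₁ + r₂)/2 = 4.582×10¹¹ m.
At r₁: circular v_c1 = √(μ/r₁) = 35600 m/s; transfer-perihelion v_p = √[μ(2/r₁ − 1/a_t)] = 47380 m/s.
Δv₁ = v_p − v_c1 = 11780 m/s.
= 11.78 km/s.

Δv ≈ 11.8 km/s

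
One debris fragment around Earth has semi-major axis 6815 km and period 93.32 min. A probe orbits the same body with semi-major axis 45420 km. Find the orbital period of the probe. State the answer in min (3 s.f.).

T₂ ≈ 1610 min

Kepler's third law: T² ∝ a³, so T₂ = T₁ (a₂/a₁)^(3/2).
a₂/a₁ = 6.665, (a₂/a₁)^(3/2) = 17.21.
T₂ = 93.32 × 17.21 = 1606 min.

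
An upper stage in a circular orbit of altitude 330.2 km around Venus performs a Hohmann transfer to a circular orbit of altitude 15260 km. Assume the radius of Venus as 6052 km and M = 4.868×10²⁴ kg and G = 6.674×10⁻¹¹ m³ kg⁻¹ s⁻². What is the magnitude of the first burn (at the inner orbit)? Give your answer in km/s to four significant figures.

μ = GM = 6.674×10⁻¹¹ × 4.868×10²⁴ = 3.249×10¹⁴ m³/s².
r₁ = 6052 + 330.2 = 6382.2 km = 6.3822×10⁶ m.
r₂ = 6052 + 15260 = 21312 km = 2.1312×10⁷ m.
Transfer ellipse a_t = (r₁ + r₂)/2 = 1.385×10⁷ m.
At r₁: circular v_c1 = √(μ/r₁) = 7135 m/s; transfer-periapsis v_p = √[μ(2/r₁ − 1/a_t)] = 8851 m/s.
Δv₁ = v_p − v_c1 = 1717 m/s.
= 1.717 km/s.

Δv ≈ 1.717 km/s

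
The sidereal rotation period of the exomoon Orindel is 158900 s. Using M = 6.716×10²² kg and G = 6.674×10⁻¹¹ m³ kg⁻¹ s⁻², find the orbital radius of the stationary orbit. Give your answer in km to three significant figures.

r_sync ≈ 14200 km

μ = GM = 6.674×10⁻¹¹ × 6.716×10²² = 4.482×10¹² m³/s².
A synchronous orbit has period T, so by Kepler's third law a = (μT²/4π²)^(1/3).
μT²/4π² = 4.482×10¹² × (1.589×10⁵)² / 39.48 = 2.867×10²¹ m³.
a = 1.421×10⁷ m = 14206 km.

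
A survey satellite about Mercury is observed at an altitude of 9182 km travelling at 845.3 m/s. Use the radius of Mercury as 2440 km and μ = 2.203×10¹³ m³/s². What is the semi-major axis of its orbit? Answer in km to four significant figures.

r = 2440 + 9182 = 11622 km = 1.162×10⁷ m.
Vis-viva rearranged: 1/a = 2/r − v²/μ = 1.721×10⁻⁷ − 3.243×10⁻⁸ = 1.397×10⁻⁷ m⁻¹.
a = 7.161×10⁶ m = 7160.6 km.

a ≈ 7161 km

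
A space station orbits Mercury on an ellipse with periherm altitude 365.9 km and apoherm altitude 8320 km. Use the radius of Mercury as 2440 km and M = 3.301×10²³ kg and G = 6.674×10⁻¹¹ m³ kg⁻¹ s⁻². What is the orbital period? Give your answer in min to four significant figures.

T ≈ 394.1 min

μ = GM = 6.674×10⁻¹¹ × 3.301×10²³ = 2.203×10¹³ m³/s².
r_p = 2440 + 365.9 = 2805.9 km = 2.8059×10⁶ m.
r_a = 2440 + 8320 = 10760 km = 1.0760×10⁷ m.
Semi-major axis a = (r_p + r_a)/2 = (2805.9 + 10760)/2 = 6782.9 km = 6.783×10⁶ m.
By Kepler's third law T = 2π√(a³/μ) = 2π × 3.764×10³ = 2.365×10⁴ s.
= 394.1 min.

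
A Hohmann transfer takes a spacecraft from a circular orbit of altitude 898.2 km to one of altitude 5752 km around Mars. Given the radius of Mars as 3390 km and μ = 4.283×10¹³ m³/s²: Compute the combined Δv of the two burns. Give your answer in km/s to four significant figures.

r₁ = 3390 + 898.2 = 4288.2 km = 4.2882×10⁶ m.
r₂ = 3390 + 5752 = 9142.0 km = 9.1420×10⁶ m.
Transfer ellipse a_t = (r₁ + r₂)/2 = 6.715×10⁶ m.
At r₁: circular v_c1 = √(μ/r₁) = 3160 m/s; transfer-periapsis v_p = √[μ(2/r₁ − 1/a_t)] = 3687 m/s.
Δv₁ = v_p − v_c1 = 527.1 m/s.
At r₂: circular v_c2 = √(μ/r₂) = 2164 m/s; transfer-apoapsis v_a = √[μ(2/r₂ − 1/a_t)] = 1730 m/s.
Δv₂ = v_c2 − v_a = 434.8 m/s.
Total Δv = Δv₁ + Δv₂ = 961.9 m/s = 0.9619 km/s.

Δv_total ≈ 0.9619 km/s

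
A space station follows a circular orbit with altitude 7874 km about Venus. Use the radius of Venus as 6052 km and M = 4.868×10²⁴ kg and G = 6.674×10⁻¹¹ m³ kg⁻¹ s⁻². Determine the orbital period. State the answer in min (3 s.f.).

T ≈ 302 min

μ = GM = 6.674×10⁻¹¹ × 4.868×10²⁴ = 3.249×10¹⁴ m³/s².
r = 6052 + 7874 = 13926 km = 1.3926×10⁷ m.
Kepler's third law: T = 2π√(r³/μ) = 2π√((1.393×10⁷)³ / 3.249×10¹⁴).
r³/μ = 8.313×10⁶ s², so T = 2π × 2.883×10³ = 1.812×10⁴ s.
Converting: 1.812×10⁴ s ÷ 60.00 = 301.9 min.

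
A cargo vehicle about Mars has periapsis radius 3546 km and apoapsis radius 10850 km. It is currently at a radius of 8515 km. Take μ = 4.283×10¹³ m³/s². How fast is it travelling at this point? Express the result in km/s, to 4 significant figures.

Semi-major axis a = (r_p + r_a)/2 = 7198.0 km = 7.198×10⁶ m.
Vis-viva: v² = μ(2/r − 1/a) = 4.283×10¹³ × (2.349×10⁻⁷ − 1.389×10⁻⁷) = 4.110×10⁶ m²/s².
v = 2027 m/s = 2.027 km/s.

v ≈ 2.027 km/s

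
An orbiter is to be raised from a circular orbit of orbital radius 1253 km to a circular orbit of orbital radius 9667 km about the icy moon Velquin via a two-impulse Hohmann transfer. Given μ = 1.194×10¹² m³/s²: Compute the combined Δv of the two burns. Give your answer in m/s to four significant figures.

Δv_total ≈ 505.8 m/s

r₁ = 1253 km = 1.253×10⁶ m.
r₂ = 9667 km = 9.667×10⁶ m.
Transfer ellipse a_t = (r₁ + r₂)/2 = 5.460×10⁶ m.
At r₁: circular v_c1 = √(μ/r₁) = 976.2 m/s; transfer-periapsis v_p = √[μ(2/r₁ − 1/a_t)] = 1299 m/s.
Δv₁ = v_p − v_c1 = 322.7 m/s.
At r₂: circular v_c2 = √(μ/r₂) = 351.4 m/s; transfer-apoapsis v_a = √[μ(2/r₂ − 1/a_t)] = 168.4 m/s.
Δv₂ = v_c2 − v_a = 183.1 m/s.
Total Δv = Δv₁ + Δv₂ = 505.8 m/s.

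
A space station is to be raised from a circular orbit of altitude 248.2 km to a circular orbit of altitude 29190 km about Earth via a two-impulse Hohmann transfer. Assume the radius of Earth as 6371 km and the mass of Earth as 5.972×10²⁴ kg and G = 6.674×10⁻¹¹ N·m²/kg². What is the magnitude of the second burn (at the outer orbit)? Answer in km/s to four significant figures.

Δv ≈ 1.472 km/s

μ = GM = 6.674×10⁻¹¹ × 5.972×10²⁴ = 3.986×10¹⁴ m³/s².
r₁ = 6371 + 248.2 = 6619.2 km = 6.6192×10⁶ m.
r₂ = 6371 + 29190 = 35561 km = 3.5561×10⁷ m.
Transfer ellipse a_t = (r₁ + r₂)/2 = 2.109×10⁷ m.
At r₁: circular v_c1 = √(μ/r₁) = 7760 m/s; transfer-perigee v_p = √[μ(2/r₁ − 1/a_t)] = 10080 m/s.
At r₂: circular v_c2 = √(μ/r₂) = 3348 m/s; transfer-apogee v_a = √[μ(2/r₂ − 1/a_t)] = 1876 m/s.
Δv₂ = v_c2 − v_a = 1472 m/s.
= 1.472 km/s.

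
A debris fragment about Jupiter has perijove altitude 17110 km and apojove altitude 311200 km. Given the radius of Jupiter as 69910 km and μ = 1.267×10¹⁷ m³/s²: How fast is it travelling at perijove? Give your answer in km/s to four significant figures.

r_p = 69910 + 17110 = 87020 km = 8.7020×10⁷ m.
r_a = 69910 + 311200 = 381110 km = 3.8111×10⁸ m.
Semi-major axis a = (r_p + r_a)/2 = 2.3406×10⁵ km = 2.341×10⁸ m.
Vis-viva: v² = μ(2/r − 1/a) = 1.267×10¹⁷ × (2.298×10⁻⁸ − 4.272×10⁻⁹) = 2.371×10⁹ m²/s².
v = 48690 m/s = 48.69 km/s.

v ≈ 48.69 km/s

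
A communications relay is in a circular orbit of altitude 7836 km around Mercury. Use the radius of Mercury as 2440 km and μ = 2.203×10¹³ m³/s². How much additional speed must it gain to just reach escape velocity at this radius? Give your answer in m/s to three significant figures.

r = 2440 + 7836 = 10276 km = 1.0276×10⁷ m.
Circular speed v_c = √(μ/r) = 1464 m/s.
Escape speed v_esc = √(2μ/r) = √2 × v_c = 2071 m/s.
Δv = v_esc − v_c = 606.5 m/s.

Δv ≈ 606 m/s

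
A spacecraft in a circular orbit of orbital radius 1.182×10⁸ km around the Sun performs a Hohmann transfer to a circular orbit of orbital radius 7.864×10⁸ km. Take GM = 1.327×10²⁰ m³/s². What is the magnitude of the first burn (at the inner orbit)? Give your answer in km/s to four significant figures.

r₁ = 1.182×10⁸ km = 1.182×10¹¹ m.
r₂ = 7.864×10⁸ km = 7.864×10¹¹ m.
Transfer ellipse a_t = (r₁ + r₂)/2 = 4.523×10¹¹ m.
At r₁: circular v_c1 = √(μ/r₁) = 33510 m/s; transfer-perihelion v_p = √[μ(2/r₁ − 1/a_t)] = 44180 m/s.
Δv₁ = v_p − v_c1 = 10670 m/s.
= 10.67 km/s.

Δv ≈ 10.67 km/s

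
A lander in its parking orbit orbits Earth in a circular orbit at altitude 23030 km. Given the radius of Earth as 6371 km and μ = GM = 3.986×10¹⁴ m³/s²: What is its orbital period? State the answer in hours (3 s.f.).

T ≈ 13.9 hours

r = 6371 + 23030 = 29401 km = 2.9401×10⁷ m.
Kepler's third law: T = 2π√(r³/μ) = 2π√((2.940×10⁷)³ / 3.986×10¹⁴).
r³/μ = 6.376×10⁷ s², so T = 2π × 7.985×10³ = 5.017×10⁴ s.
Converting: 5.017×10⁴ s ÷ 3600 = 13.94 hours.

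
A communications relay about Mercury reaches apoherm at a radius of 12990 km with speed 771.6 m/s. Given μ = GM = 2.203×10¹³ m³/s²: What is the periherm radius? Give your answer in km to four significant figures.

r_a = 1.299×10⁷ m.
Specific energy ε = v²/2 − μ/r = -1.398×10⁶ J/kg, so a = −μ/(2ε) = 7.878×10⁶ m.
The apsides satisfy r_p + r_a = 2a, so the periherm radius is 2a − r_a = 2.766×10⁶ m = 2765.6 km.

periherm radius ≈ 2766 km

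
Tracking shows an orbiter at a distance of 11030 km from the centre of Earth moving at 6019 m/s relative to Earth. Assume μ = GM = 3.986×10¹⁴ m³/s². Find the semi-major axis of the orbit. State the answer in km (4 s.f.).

a ≈ 11060 km

r = 1.103×10⁷ m.
Specific orbital energy ε = v²/2 − μ/r = (6019)²/2 − 3.986×10¹⁴/1.103×10⁷ = -1.802×10⁷ J/kg.
Since ε = −μ/(2a), a = −μ/(2ε) = 1.106×10⁷ m = 11058 km.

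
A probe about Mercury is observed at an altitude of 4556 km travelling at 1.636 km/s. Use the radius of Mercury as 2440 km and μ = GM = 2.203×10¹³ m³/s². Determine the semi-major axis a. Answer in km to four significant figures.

r = 2440 + 4556 = 6996.0 km = 6.996×10⁶ m.
Vis-viva rearranged: 1/a = 2/r − v²/μ = 2.859×10⁻⁷ − 1.215×10⁻⁷ = 1.644×10⁻⁷ m⁻¹.
a = 6.083×10⁶ m = 6083.3 km.

a ≈ 6083 km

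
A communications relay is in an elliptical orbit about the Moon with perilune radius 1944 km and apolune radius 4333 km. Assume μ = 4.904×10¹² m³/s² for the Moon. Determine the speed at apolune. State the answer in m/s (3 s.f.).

Semi-major axis a = (r_p + r_a)/2 = 3138.5 km = 3.138×10⁶ m.
Vis-viva: v² = μ(2/r − 1/a) = 4.904×10¹² × (4.616×10⁻⁷ − 3.186×10⁻⁷) = 7.010×10⁵ m²/s².
v = 837.3 m/s.

v ≈ 837 m/s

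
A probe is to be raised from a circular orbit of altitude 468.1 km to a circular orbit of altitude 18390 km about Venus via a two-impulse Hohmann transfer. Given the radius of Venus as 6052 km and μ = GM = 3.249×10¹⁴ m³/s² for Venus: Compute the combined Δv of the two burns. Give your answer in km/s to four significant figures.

r₁ = 6052 + 468.1 = 6520.1 km = 6.5201×10⁶ m.
r₂ = 6052 + 18390 = 24442 km = 2.4442×10⁷ m.
Transfer ellipse a_t = (r₁ + r₂)/2 = 1.548×10⁷ m.
At r₁: circular v_c1 = √(μ/r₁) = 7059 m/s; transfer-periapsis v_p = √[μ(2/r₁ − 1/a_t)] = 8870 m/s.
Δv₁ = v_p − v_c1 = 1811 m/s.
At r₂: circular v_c2 = √(μ/r₂) = 3646 m/s; transfer-apoapsis v_a = √[μ(2/r₂ − 1/a_t)] = 2366 m/s.
Δv₂ = v_c2 − v_a = 1280 m/s.
Total Δv = Δv₁ + Δv₂ = 3091 m/s = 3.091 km/s.

Δv_total ≈ 3.091 km/s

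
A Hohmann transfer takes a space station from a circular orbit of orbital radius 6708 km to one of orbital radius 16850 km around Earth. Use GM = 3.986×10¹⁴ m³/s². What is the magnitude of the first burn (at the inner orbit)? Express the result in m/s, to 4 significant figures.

Δv ≈ 1511 m/s

r₁ = 6708 km = 6.708×10⁶ m.
r₂ = 16850 km = 1.685×10⁷ m.
Transfer ellipse a_t = (r₁ + r₂)/2 = 1.178×10⁷ m.
At r₁: circular v_c1 = √(μ/r₁) = 7709 m/s; transfer-perigee v_p = √[μ(2/r₁ − 1/a_t)] = 9220 m/s.
Δv₁ = v_p − v_c1 = 1511 m/s.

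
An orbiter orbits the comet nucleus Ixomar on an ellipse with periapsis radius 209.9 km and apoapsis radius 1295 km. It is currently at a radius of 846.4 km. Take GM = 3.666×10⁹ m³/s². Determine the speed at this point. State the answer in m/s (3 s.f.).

v ≈ 61.6 m/s

Semi-major axis a = (r_p + r_a)/2 = 752.45 km = 7.524×10⁵ m.
Vis-viva: v² = μ(2/r − 1/a) = 3.666×10⁹ × (2.363×10⁻⁶ − 1.329×10⁻⁶) = 3.790×10³ m²/s².
v = 61.57 m/s.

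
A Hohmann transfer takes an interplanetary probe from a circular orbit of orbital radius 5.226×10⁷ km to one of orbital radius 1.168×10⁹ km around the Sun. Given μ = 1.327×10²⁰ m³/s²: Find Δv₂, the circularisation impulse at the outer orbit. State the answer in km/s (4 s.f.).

r₁ = 5.226×10⁷ km = 5.226×10¹⁰ m.
r₂ = 1.168×10⁹ km = 1.168×10¹² m.
Transfer ellipse a_t = (r₁ + r₂)/2 = 6.101×10¹¹ m.
At r₁: circular v_c1 = √(μ/r₁) = 50390 m/s; transfer-perihelion v_p = √[μ(2/r₁ − 1/a_t)] = 69720 m/s.
At r₂: circular v_c2 = √(μ/r₂) = 10660 m/s; transfer-aphelion v_a = √[μ(2/r₂ − 1/a_t)] = 3120 m/s.
Δv₂ = v_c2 − v_a = 7539 m/s.
= 7.539 km/s.

Δv ≈ 7.539 km/s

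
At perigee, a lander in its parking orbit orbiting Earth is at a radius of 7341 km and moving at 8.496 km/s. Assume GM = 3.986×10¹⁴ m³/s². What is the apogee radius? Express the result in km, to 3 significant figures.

apogee radius ≈ 14600 km

r_p = 7.341×10⁶ m.
Specific energy ε = v²/2 − μ/r = -1.821×10⁷ J/kg, so a = −μ/(2ε) = 1.095×10⁷ m.
The apsides satisfy r_p + r_a = 2a, so the apogee radius is 2a − r_p = 1.455×10⁷ m = 14552 km.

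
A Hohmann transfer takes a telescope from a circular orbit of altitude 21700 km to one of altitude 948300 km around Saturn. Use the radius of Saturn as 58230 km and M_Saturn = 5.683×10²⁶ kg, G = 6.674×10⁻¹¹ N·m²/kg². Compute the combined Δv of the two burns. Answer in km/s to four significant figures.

μ = GM = 6.674×10⁻¹¹ × 5.683×10²⁶ = 3.793×10¹⁶ m³/s².
r₁ = 58230 + 21700 = 79930 km = 7.9930×10⁷ m.
r₂ = 58230 + 948300 = 1006500 km = 1.0065×10⁹ m.
Transfer ellipse a_t = (r₁ + r₂)/2 = 5.432×10⁸ m.
At r₁: circular v_c1 = √(μ/r₁) = 21780 m/s; transfer-perikrone v_p = √[μ(2/r₁ − 1/a_t)] = 29650 m/s.
Δv₁ = v_p − v_c1 = 7868 m/s.
At r₂: circular v_c2 = √(μ/r₂) = 6139 m/s; transfer-apokrone v_a = √[μ(2/r₂ − 1/a_t)] = 2355 m/s.
Δv₂ = v_c2 − v_a = 3784 m/s.
Total Δv = Δv₁ + Δv₂ = 11650 m/s = 11.65 km/s.

Δv_total ≈ 11.65 km/s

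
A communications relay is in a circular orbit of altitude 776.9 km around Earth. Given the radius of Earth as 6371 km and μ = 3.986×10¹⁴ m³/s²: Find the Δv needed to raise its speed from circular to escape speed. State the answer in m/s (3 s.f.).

r = 6371 + 776.9 = 7147.9 km = 7.1479×10⁶ m.
Circular speed v_c = √(μ/r) = 7468 m/s.
Escape speed v_esc = √(2μ/r) = √2 × v_c = 10560 m/s.
Δv = v_esc − v_c = 3093 m/s.

Δv ≈ 3090 m/s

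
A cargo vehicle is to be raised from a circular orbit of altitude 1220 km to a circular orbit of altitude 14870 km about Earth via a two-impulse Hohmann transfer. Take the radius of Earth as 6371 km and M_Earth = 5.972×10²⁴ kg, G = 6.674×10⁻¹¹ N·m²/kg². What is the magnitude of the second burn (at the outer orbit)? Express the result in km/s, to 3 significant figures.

Δv ≈ 1.19 km/s

μ = GM = 6.674×10⁻¹¹ × 5.972×10²⁴ = 3.986×10¹⁴ m³/s².
r₁ = 6371 + 1220 = 7591.0 km = 7.5910×10⁶ m.
r₂ = 6371 + 14870 = 21241 km = 2.1241×10⁷ m.
Transfer ellipse a_t = (r₁ + r₂)/2 = 1.442×10⁷ m.
At r₁: circular v_c1 = √(μ/r₁) = 7246 m/s; transfer-perigee v_p = √[μ(2/r₁ − 1/a_t)] = 8796 m/s.
At r₂: circular v_c2 = √(μ/r₂) = 4332 m/s; transfer-apogee v_a = √[μ(2/r₂ − 1/a_t)] = 3143 m/s.
Δv₂ = v_c2 − v_a = 1188 m/s.
= 1.188 km/s.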